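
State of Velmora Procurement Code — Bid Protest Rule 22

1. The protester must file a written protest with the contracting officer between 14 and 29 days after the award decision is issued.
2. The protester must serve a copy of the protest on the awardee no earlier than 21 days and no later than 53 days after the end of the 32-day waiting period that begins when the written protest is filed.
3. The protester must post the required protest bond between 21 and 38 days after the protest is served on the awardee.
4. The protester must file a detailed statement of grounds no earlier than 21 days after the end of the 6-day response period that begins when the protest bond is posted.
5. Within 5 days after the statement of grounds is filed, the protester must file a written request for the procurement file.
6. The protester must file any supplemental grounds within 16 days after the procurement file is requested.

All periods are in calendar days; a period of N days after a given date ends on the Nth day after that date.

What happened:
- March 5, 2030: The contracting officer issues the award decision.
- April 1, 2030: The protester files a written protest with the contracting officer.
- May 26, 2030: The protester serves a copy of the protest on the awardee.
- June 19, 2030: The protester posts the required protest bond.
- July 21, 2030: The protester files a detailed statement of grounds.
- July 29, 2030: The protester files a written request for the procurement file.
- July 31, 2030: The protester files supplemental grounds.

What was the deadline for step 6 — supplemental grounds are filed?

August 14, 2030

Step 6 runs from July 29, 2030, when the procurement file is requested. 16 days after July 29, 2030 is August 14, 2030.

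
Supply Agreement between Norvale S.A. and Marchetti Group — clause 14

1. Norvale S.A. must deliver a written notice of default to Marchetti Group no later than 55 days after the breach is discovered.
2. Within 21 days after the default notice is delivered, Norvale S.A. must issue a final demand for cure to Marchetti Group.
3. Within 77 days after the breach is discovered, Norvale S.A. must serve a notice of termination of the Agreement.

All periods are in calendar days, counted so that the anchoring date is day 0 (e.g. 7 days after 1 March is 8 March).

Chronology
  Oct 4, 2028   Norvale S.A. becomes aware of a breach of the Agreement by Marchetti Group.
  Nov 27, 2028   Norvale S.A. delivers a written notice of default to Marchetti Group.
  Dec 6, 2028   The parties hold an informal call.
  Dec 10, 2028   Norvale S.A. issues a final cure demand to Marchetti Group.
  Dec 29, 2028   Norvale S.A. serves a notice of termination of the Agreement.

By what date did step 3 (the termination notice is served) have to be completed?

Dec 20, 2028

Step 3 runs from Oct 4, 2028, when the breach is discovered. 77 days after Oct 4, 2028 is Dec 20, 2028.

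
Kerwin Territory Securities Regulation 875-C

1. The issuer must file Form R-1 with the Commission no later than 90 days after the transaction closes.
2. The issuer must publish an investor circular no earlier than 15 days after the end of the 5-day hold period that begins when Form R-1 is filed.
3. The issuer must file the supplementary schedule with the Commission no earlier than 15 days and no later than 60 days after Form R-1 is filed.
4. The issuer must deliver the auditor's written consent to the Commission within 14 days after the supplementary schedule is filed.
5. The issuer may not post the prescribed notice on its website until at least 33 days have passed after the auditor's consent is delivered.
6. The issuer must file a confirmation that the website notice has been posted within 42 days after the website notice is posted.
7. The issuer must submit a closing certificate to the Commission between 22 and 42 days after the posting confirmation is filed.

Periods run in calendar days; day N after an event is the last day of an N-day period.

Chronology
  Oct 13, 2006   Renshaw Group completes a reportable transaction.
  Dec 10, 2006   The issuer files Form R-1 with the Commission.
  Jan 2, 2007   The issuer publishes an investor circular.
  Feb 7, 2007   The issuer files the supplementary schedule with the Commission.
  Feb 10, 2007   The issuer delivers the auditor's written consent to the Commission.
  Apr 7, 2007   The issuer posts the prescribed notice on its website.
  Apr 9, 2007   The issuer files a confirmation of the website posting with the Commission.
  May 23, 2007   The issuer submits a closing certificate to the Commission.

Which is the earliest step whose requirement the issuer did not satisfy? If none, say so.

Step 7

Step 1 — counting 90 days from Oct 13, 2006 (when the transaction closes) gives a deadline of Jan 11, 2007; Dec 10, 2006 is within that limit.
Step 2 — must wait 15 days from Dec 15, 2006 (end of the 5-day hold period, which began when Form R-1 is filed on Dec 10, 2006), so not before Dec 30, 2006; done Jan 2, 2007, after the minimum wait.
Step 3 — 15 and 60 days from Dec 10, 2006 (when Form R-1 is filed) are Dec 25, 2006 and Feb 8, 2007 respectively; done Feb 7, 2007, which is between those dates.
Step 4 — counting 14 days from Feb 7, 2007 (when the supplementary schedule is filed) gives a deadline of Feb 21, 2007; completed Feb 10, 2007, before the deadline.
Step 5 — must wait 33 days from Feb 10, 2007 (when the auditor's consent is delivered), so not before Mar 15, 2007; done Apr 7, 2007 — permitted.
Step 6 — counting 42 days from Apr 7, 2007 (when the website notice is posted) gives a deadline of May 19, 2007; done Apr 9, 2007 — timely.
Step 7 — 22 and 42 days from Apr 9, 2007 (when the posting confirmation is filed) are May 1, 2007 and May 21, 2007 respectively; May 23, 2007 is 2 days past the end of the window.
That is the first point of non-compliance.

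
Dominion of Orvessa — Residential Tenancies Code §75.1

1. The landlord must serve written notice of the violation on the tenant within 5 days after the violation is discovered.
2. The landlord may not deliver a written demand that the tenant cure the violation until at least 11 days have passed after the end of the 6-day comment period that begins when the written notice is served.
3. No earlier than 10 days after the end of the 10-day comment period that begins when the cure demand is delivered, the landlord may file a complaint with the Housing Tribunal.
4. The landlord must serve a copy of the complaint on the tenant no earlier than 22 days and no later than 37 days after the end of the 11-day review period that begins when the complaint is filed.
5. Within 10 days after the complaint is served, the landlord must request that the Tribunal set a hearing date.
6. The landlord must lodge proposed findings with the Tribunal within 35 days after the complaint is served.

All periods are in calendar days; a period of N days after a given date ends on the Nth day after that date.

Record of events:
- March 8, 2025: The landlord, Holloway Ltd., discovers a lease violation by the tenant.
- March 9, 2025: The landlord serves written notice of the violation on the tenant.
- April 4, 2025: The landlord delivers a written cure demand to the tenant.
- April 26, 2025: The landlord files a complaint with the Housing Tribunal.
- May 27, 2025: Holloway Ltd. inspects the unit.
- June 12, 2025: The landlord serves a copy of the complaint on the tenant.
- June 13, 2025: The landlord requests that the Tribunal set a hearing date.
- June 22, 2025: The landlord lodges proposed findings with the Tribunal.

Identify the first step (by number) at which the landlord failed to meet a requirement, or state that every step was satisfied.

Step 1: 5 days after March 8, 2025 (when the violation is discovered) is March 13, 2025; completed March 9, 2025, before the deadline.
Step 2: the earliest permitted date is 11 days after March 15, 2025 (end of the 6-day comment period, which began when the written notice is served on March 9, 2025), i.e. March 26, 2025; done April 4, 2025 — permitted.
Step 3: the earliest permitted date is 10 days after April 14, 2025 (end of the 10-day comment period, which began when the cure demand is delivered on April 4, 2025), i.e. April 24, 2025; done April 26, 2025, after the minimum wait.
Step 4: the window is 22–37 days after May 7, 2025 (end of the 11-day review period, which began when the complaint is filed on April 26, 2025), so May 29, 2025 through June 13, 2025; done June 12, 2025 — within the window.
Step 5: 10 days after June 12, 2025 (when the complaint is served) is June 22, 2025; done June 13, 2025 — timely.
Step 6: 35 days after June 12, 2025 (when the complaint is served) is July 17, 2025; completed June 22, 2025, before the deadline.

None — every step was satisfied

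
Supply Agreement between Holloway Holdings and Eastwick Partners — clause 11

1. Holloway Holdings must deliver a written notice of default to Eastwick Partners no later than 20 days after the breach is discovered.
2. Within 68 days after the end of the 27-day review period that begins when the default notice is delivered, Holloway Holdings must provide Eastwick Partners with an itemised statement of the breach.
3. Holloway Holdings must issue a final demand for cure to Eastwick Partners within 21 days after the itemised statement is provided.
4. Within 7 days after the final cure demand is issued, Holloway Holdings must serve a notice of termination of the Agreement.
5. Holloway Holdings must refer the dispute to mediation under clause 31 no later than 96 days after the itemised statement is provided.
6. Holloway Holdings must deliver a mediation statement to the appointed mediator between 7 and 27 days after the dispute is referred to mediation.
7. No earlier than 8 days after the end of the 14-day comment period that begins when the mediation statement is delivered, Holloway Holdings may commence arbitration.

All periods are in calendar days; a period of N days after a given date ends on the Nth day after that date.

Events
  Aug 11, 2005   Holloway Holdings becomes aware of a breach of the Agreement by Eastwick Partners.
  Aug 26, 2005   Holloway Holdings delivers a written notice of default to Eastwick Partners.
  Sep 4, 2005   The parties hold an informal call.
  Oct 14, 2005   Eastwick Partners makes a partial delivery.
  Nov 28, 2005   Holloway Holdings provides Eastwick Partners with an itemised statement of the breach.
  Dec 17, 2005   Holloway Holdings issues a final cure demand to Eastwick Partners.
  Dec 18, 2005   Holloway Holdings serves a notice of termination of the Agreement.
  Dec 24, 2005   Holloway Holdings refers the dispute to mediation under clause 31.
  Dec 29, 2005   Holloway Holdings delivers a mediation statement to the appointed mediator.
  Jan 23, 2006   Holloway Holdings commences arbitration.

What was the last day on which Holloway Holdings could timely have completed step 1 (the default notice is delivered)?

Aug 31, 2005

Step 1 runs from Aug 11, 2005, when the breach is discovered. 20 days after Aug 11, 2005 is Aug 31, 2005.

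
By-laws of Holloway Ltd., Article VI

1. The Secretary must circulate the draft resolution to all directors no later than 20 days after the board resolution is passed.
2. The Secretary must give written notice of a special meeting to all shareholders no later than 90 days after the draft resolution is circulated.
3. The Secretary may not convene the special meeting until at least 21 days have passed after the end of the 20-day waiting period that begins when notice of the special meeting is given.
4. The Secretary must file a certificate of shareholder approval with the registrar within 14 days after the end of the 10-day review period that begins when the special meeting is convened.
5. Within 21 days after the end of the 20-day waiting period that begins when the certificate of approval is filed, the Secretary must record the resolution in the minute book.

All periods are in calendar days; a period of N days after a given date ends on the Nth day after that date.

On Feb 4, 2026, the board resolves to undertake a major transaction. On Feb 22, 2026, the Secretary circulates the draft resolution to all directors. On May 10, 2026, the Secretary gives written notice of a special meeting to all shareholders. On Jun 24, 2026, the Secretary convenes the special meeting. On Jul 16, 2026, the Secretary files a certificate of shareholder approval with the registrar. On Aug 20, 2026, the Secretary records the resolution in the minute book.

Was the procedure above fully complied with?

Step 1 — counting 20 days from Feb 4, 2026 (when the board resolution is passed) gives a deadline of Feb 24, 2026; done Feb 22, 2026 — timely.
Step 2 — counting 90 days from Feb 22, 2026 (when the draft resolution is circulated) gives a deadline of May 23, 2026; May 10, 2026 is within that limit.
Step 3 — must wait 21 days from May 30, 2026 (end of the 20-day waiting period, which began when notice of the special meeting is given on May 10, 2026), so not before Jun 20, 2026; done Jun 24, 2026 — permitted.
Step 4 — counting 14 days from Jul 4, 2026 (end of the 10-day review period, which began when the special meeting is convened on Jun 24, 2026) gives a deadline of Jul 18, 2026; Jul 16, 2026 is within that limit.
Step 5 — counting 21 days from Aug 5, 2026 (end of the 20-day waiting period, which began when the certificate of approval is filed on Jul 16, 2026) gives a deadline of Aug 26, 2026; completed Aug 20, 2026, before the deadline.

Yes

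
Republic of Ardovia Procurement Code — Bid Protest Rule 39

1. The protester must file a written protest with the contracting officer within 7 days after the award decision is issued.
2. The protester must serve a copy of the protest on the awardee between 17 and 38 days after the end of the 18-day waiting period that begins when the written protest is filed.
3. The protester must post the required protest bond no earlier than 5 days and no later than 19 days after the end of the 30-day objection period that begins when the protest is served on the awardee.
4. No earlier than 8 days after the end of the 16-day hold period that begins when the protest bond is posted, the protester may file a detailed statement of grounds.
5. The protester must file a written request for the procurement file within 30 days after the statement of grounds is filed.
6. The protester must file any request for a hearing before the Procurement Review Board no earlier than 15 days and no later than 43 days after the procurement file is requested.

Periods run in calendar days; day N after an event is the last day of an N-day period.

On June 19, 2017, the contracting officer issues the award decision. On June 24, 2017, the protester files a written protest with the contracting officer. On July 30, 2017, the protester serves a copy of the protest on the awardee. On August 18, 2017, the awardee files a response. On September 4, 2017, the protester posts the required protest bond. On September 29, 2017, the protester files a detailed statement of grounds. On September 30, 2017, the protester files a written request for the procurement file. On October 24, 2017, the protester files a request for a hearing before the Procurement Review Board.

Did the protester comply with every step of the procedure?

Step 1: 7 days after June 19, 2017 (when the award decision is issued) is June 26, 2017; completed June 24, 2017, before the deadline.
Step 2: the window is 17–38 days after July 12, 2017 (end of the 18-day waiting period, which began when the written protest is filed on June 24, 2017), so July 29, 2017 through August 19, 2017; done July 30, 2017 — within the window.
Step 3: the window is 5–19 days after August 29, 2017 (end of the 30-day objection period, which began when the protest is served on the awardee on July 30, 2017), so September 3, 2017 through September 17, 2017; September 4, 2017 falls inside that range.
Step 4: the earliest permitted date is 8 days after September 20, 2017 (end of the 16-day hold period, which began when the protest bond is posted on September 4, 2017), i.e. September 28, 2017; September 29, 2017 is on or after that date.
Step 5: 30 days after September 29, 2017 (when the statement of grounds is filed) is October 29, 2017; done September 30, 2017 — timely.
Step 6: the window is 15–43 days after September 30, 2017 (when the procurement file is requested), so October 15, 2017 through November 12, 2017; October 24, 2017 falls inside that range.

Yes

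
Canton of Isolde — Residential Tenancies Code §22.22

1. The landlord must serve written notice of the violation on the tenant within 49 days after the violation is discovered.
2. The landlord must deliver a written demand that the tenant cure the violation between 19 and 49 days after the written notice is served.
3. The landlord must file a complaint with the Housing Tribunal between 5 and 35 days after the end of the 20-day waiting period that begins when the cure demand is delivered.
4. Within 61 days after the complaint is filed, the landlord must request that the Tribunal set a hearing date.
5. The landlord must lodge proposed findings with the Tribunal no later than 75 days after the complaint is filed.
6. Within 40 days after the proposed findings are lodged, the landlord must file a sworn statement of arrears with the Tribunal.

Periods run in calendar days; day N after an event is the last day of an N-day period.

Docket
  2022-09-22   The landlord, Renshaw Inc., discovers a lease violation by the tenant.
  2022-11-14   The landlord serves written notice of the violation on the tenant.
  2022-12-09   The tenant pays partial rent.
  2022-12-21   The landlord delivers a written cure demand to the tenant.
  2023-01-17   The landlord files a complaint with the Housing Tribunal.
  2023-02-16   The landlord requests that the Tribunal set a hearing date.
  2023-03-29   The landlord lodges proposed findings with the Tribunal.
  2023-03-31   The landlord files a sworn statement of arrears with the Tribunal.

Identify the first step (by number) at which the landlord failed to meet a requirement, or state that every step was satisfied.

Step 1

Step 1: 49 days after 2022-09-22 (when the violation is discovered) is 2022-11-10; not done until 2022-11-14, 4 days after the deadline.
The procedure was therefore not followed at step 1.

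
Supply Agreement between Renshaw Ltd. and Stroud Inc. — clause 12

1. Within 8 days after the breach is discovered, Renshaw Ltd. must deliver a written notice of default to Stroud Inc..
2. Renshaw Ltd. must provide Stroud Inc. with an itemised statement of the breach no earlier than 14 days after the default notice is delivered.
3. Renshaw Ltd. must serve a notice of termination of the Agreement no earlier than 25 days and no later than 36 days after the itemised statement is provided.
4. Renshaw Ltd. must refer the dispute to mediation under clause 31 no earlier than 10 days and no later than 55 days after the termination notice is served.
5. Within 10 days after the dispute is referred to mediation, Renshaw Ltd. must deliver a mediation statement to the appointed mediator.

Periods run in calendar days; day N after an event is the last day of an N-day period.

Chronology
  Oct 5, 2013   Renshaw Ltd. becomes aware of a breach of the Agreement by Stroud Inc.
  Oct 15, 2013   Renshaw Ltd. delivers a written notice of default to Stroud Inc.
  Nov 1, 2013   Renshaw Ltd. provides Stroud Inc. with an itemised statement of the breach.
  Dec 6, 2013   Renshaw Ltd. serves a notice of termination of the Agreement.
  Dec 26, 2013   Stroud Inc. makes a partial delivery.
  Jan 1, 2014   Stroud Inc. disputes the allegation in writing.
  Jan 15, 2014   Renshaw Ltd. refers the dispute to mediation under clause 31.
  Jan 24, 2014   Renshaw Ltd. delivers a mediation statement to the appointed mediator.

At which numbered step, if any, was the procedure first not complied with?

(1) due by Oct 5, 2013 + 8 days = Oct 13, 2013; Oct 15, 2013 misses that deadline by 2 days.

Step 1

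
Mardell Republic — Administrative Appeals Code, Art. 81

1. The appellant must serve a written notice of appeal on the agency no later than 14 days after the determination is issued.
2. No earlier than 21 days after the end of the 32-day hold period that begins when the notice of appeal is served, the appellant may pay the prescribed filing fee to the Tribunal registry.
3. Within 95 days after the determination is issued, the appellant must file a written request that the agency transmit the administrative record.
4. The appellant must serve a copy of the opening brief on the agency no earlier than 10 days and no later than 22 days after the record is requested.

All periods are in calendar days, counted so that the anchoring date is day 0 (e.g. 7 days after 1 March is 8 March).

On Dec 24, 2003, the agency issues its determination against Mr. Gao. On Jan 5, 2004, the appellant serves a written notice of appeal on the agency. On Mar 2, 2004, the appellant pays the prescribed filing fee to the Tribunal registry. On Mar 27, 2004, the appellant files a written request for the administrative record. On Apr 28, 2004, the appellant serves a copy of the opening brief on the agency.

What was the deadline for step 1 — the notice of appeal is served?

Step 1 runs from Dec 24, 2003, when the determination is issued. 14 days after Dec 24, 2003 is Jan 7, 2004.

Jan 7, 2004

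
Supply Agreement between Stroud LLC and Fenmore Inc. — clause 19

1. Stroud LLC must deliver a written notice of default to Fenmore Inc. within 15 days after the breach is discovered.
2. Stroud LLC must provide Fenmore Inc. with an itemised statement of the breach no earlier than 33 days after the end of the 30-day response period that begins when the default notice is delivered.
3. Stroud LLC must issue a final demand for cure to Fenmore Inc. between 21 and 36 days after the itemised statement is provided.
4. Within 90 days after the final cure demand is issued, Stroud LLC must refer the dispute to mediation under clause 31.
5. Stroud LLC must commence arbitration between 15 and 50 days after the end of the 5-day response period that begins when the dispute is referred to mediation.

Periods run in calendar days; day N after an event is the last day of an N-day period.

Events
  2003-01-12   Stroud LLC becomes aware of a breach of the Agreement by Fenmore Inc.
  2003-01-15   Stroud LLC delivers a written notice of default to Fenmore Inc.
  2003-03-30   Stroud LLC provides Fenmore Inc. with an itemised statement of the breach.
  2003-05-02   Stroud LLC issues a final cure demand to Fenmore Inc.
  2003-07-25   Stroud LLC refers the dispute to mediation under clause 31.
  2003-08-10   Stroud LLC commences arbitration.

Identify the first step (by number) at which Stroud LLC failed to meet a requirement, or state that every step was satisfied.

Step 1: 15 days after 2003-01-12 (when the breach is discovered) is 2003-01-27; completed 2003-01-15, before the deadline.
Step 2: the earliest permitted date is 33 days after 2003-02-14 (end of the 30-day response period, which began when the default notice is delivered on 2003-01-15), i.e. 2003-03-19; 2003-03-30 is on or after that date.
Step 3: the window is 21–36 days after 2003-03-30 (when the itemised statement is provided), so 2003-04-20 through 2003-05-05; done 2003-05-02, which is between those dates.
Step 4: 90 days after 2003-05-02 (when the final cure demand is issued) is 2003-07-31; completed 2003-07-25, before the deadline.
Step 5: the window is 15–50 days after 2003-07-30 (end of the 5-day response period, which began when the dispute is referred to mediation on 2003-07-25), so 2003-08-14 through 2003-09-18; 2003-08-10 is 4 days too early.

Step 5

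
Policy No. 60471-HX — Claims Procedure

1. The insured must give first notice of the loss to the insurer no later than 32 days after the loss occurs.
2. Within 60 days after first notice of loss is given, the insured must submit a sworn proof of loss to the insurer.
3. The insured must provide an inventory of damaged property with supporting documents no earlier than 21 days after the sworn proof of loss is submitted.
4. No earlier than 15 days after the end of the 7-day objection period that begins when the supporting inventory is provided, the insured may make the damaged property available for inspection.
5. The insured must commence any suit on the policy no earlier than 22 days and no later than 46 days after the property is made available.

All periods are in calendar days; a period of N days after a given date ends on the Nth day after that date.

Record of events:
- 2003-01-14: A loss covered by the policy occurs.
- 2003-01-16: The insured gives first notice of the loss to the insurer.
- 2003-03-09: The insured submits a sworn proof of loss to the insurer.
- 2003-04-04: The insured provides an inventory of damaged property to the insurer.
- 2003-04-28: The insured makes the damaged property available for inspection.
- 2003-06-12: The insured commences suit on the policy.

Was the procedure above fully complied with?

Yes

(1) due by 2003-01-14 + 32 days = 2003-02-15; 2003-01-16 is within that limit.
(2) due by 2003-01-16 + 60 days = 2003-03-17; done 2003-03-09 — timely.
(3) permitted from 2003-03-09 + 21 days = 2003-03-30 onward; 2003-04-04 is on or after that date.
(4) permitted from 2003-04-11 + 15 days = 2003-04-26 onward; 2003-04-28 is on or after that date.
(5) the permitted window runs from 2003-04-28 + 22 = 2003-05-20 to 2003-04-28 + 46 = 2003-06-13; done 2003-06-12, which is between those dates.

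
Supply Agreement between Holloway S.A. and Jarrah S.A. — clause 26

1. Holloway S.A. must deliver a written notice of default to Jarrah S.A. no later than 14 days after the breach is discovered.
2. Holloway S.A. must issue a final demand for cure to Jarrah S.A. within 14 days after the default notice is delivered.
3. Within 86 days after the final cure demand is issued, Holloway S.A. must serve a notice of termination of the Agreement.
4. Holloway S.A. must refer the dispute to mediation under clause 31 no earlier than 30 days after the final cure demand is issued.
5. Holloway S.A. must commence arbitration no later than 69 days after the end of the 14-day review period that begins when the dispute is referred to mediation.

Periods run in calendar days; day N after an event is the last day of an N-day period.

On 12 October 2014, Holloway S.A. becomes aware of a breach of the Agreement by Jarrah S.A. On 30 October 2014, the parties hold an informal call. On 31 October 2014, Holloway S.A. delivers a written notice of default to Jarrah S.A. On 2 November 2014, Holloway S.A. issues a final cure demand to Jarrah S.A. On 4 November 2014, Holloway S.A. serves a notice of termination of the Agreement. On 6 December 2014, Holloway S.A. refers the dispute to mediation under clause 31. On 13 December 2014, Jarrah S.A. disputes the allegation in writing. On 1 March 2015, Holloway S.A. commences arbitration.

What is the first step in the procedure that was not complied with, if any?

Step 1 — counting 14 days from 12 October 2014 (when the breach is discovered) gives a deadline of 26 October 2014; not done until 31 October 2014, 5 days after the deadline.
That is the first point of non-compliance.

Step 1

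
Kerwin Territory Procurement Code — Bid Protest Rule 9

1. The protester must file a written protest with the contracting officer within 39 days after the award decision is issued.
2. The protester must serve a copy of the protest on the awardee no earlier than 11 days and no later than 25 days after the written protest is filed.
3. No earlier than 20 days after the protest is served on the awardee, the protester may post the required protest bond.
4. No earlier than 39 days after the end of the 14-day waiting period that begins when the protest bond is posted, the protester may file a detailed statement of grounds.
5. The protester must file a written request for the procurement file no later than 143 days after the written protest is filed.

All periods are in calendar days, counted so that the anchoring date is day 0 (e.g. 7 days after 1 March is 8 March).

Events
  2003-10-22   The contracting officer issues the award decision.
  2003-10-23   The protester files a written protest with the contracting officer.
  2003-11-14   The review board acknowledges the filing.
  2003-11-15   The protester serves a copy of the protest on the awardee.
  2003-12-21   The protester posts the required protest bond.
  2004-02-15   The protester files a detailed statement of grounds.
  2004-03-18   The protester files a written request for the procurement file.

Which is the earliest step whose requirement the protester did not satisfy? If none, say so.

Step 5

Step 1 — counting 39 days from 2003-10-22 (when the award decision is issued) gives a deadline of 2003-11-30; 2003-10-23 is within that limit.
Step 2 — 11 and 25 days from 2003-10-23 (when the written protest is filed) are 2003-11-03 and 2003-11-17 respectively; done 2003-11-15, which is between those dates.
Step 3 — must wait 20 days from 2003-11-15 (when the protest is served on the awardee), so not before 2003-12-05; 2003-12-21 is on or after that date.
Step 4 — must wait 39 days from 2004-01-04 (end of the 14-day waiting period, which began when the protest bond is posted on 2003-12-21), so not before 2004-02-12; 2004-02-15 is on or after that date.
Step 5 — counting 143 days from 2003-10-23 (when the written protest is filed) gives a deadline of 2004-03-14; 2004-03-18 misses that deadline by 4 days.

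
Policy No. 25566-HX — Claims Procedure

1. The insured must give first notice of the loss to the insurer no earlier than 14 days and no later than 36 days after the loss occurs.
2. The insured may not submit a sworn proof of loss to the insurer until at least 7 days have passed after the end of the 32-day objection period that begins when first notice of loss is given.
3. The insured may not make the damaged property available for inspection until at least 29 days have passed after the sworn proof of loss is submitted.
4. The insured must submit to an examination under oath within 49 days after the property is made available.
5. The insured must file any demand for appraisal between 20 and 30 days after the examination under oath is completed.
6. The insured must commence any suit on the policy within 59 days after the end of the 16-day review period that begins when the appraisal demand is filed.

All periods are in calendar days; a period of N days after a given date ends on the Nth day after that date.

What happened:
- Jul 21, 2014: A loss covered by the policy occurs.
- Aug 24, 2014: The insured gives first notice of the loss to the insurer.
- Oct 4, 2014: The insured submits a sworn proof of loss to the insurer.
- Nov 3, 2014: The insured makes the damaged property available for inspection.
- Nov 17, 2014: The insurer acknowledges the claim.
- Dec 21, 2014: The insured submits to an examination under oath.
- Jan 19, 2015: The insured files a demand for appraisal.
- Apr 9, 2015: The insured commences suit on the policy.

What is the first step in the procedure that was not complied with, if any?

Step 6

Step 1: the window is 14–36 days after Jul 21, 2014 (when the loss occurs), so Aug 4, 2014 through Aug 26, 2014; done Aug 24, 2014 — within the window.
Step 2: the earliest permitted date is 7 days after Sep 25, 2014 (end of the 32-day objection period, which began when first notice of loss is given on Aug 24, 2014), i.e. Oct 2, 2014; done Oct 4, 2014 — permitted.
Step 3: the earliest permitted date is 29 days after Oct 4, 2014 (when the sworn proof of loss is submitted), i.e. Nov 2, 2014; Nov 3, 2014 is on or after that date.
Step 4: 49 days after Nov 3, 2014 (when the property is made available) is Dec 22, 2014; Dec 21, 2014 is within that limit.
Step 5: the window is 20–30 days after Dec 21, 2014 (when the examination under oath is completed), so Jan 10, 2015 through Jan 20, 2015; done Jan 19, 2015, which is between those dates.
Step 6: 59 days after Feb 4, 2015 (end of the 16-day review period, which began when the appraisal demand is filed on Jan 19, 2015) is Apr 4, 2015; not done until Apr 9, 2015, 5 days after the deadline.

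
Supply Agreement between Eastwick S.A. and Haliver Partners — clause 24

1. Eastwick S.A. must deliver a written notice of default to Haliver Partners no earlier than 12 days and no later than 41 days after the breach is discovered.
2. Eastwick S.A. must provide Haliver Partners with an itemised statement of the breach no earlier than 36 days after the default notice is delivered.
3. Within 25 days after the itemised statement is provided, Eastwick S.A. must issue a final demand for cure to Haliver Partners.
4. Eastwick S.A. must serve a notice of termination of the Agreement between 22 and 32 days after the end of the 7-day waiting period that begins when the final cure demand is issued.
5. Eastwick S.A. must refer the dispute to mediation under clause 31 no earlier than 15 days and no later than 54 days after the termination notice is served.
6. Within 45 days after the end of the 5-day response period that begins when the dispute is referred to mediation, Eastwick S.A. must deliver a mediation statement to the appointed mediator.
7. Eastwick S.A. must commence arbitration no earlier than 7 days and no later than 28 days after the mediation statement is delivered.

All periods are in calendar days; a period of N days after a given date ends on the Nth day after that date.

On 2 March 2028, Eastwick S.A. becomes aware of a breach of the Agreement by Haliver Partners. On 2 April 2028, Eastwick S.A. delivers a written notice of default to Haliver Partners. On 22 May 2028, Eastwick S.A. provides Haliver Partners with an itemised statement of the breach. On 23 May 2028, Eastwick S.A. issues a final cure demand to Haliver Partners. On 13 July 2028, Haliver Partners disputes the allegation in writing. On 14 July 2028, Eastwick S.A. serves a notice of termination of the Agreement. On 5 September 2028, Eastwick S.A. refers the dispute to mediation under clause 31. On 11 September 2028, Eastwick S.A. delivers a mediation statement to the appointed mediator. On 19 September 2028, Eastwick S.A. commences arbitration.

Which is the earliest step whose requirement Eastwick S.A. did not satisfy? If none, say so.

Step 1 — 12 and 41 days from 2 March 2028 (when the breach is discovered) are 14 March 2028 and 12 April 2028 respectively; done 2 April 2028 — within the window.
Step 2 — must wait 36 days from 2 April 2028 (when the default notice is delivered), so not before 8 May 2028; 22 May 2028 is on or after that date.
Step 3 — counting 25 days from 22 May 2028 (when the itemised statement is provided) gives a deadline of 16 June 2028; completed 23 May 2028, before the deadline.
Step 4 — 22 and 32 days from 30 May 2028 (end of the 7-day waiting period, which began when the final cure demand is issued on 23 May 2028) are 21 June 2028 and 1 July 2028 respectively; 14 July 2028 is 13 days past the end of the window.

Step 4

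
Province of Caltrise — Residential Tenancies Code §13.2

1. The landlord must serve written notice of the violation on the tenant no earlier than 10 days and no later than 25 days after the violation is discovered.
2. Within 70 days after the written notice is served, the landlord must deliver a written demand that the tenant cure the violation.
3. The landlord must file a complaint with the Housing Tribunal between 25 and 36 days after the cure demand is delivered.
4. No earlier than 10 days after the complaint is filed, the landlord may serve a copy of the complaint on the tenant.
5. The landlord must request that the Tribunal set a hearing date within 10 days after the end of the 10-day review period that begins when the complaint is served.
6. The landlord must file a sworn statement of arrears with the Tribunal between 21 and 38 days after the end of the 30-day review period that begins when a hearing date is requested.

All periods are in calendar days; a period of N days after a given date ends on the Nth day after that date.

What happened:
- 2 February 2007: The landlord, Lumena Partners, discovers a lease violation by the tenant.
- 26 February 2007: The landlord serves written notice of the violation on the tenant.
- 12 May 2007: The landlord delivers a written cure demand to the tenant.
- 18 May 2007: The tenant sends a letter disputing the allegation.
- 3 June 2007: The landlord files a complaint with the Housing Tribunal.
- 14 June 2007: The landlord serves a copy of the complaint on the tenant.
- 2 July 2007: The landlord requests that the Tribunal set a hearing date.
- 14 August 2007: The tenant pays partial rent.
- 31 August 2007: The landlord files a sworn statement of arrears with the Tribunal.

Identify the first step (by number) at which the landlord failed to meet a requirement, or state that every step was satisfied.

(1) the permitted window runs from 2 February 2007 + 10 = 12 February 2007 to 2 February 2007 + 25 = 27 February 2007; done 26 February 2007, which is between those dates.
(2) due by 26 February 2007 + 70 days = 7 May 2007; done 12 May 2007 — 5 days late.
That is the first point of non-compliance.

Step 2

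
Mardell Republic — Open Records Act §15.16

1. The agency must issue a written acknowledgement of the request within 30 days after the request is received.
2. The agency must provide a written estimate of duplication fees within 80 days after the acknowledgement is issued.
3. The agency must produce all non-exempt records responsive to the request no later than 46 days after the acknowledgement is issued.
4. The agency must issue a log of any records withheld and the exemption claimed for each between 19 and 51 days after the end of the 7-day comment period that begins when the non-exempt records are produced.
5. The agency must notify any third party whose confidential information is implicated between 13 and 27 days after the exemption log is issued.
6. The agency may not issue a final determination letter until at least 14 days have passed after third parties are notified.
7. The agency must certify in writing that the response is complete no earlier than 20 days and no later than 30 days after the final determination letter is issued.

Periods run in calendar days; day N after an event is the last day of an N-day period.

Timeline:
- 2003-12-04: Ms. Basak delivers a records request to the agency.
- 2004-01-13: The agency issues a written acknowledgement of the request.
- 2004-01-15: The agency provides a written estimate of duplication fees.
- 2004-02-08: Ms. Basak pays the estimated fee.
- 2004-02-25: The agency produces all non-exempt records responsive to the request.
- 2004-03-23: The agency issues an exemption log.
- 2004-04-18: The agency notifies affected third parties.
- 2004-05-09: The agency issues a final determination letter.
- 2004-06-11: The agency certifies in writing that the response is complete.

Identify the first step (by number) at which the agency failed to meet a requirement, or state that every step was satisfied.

Step 1: 30 days after 2003-12-04 (when the request is received) is 2004-01-03; not done until 2004-01-13, 10 days after the deadline.

Step 1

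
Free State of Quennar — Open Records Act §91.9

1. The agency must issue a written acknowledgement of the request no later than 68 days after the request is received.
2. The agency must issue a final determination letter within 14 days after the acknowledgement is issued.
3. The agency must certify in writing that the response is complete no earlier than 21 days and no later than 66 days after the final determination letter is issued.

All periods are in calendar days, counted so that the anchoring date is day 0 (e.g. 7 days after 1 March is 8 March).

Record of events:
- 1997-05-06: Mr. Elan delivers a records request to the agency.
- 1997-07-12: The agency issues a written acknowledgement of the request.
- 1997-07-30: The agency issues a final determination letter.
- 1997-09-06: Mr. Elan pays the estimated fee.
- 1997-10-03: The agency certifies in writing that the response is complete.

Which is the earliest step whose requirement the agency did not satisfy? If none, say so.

Step 1 — counting 68 days from 1997-05-06 (when the request is received) gives a deadline of 1997-07-13; 1997-07-12 is within that limit.
Step 2 — counting 14 days from 1997-07-12 (when the acknowledgement is issued) gives a deadline of 1997-07-26; done 1997-07-30 — 4 days late.
No need to go further; step 2 was not satisfied.

Step 2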